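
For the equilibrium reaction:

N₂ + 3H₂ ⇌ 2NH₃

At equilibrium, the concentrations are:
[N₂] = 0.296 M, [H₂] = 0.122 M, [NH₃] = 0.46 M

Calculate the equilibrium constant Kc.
K_c = 3.94e+02

Kc = ([NH₃]^2) / ([N₂] × [H₂]^3)
   = ((0.46)^2) / ((0.296)·(0.122)^3)
   = 0.2116 / 0.00053749 = 3.94e+02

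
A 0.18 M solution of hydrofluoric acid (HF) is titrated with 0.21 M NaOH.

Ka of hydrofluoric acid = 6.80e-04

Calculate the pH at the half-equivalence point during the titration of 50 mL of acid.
pH = pKa = 3.17

At the half-equivalence point, [HA] = [A⁻], so by Henderson–Hasselbalch pH = pKa + log(1) = pKa.
pKa = −log(6.80e-04) = 3.17.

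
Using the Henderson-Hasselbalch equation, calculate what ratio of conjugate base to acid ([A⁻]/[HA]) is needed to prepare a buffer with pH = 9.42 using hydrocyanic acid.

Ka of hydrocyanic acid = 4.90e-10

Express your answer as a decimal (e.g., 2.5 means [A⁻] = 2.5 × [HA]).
[A⁻]/[HA] = 1.289

pKa = −log(4.90e-10) = 9.3098. pH = pKa + log([A⁻]/[HA]). 9.42 = 9.3098 + log(ratio). log(ratio) = 9.42 − 9.3098 = 0.1102. ratio = 10^(0.1102) = 1.289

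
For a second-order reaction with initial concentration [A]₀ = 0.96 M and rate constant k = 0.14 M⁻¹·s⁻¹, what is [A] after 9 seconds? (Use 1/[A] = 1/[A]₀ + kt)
0.4345 M

1/[A] = 1/[A]₀ + k·t = 1/0.96 + (0.14)·(9) = 1.0417 + 1.2600 = 2.3017
[A] = 1/2.3017 = 0.4345 M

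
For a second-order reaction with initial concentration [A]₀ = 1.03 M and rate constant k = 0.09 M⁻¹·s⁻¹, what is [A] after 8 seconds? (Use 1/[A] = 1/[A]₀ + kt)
0.5914 M

1/[A] = 1/[A]₀ + k·t = 1/1.03 + (0.09)·(8) = 0.9709 + 0.7200 = 1.6909
[A] = 1/1.6909 = 0.5914 M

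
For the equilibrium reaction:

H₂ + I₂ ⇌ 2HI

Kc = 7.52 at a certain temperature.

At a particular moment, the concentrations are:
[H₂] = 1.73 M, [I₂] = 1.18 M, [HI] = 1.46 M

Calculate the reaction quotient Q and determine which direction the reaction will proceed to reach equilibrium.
Q = 1.044, Q < K, reaction proceeds forward (toward products)

Q = ([HI]^2) / ([H₂] × [I₂])
  = ((1.46)^2) / ((1.73)·(1.18)) = 2.1316/2.0414 = 1.044
Since Q = 1.044 < Kc = 7.52, the reaction proceeds forward (toward products) to reach equilibrium.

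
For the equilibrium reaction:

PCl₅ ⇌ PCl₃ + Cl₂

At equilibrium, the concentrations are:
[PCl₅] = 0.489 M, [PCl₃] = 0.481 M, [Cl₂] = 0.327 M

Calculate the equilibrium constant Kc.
K_c = 0.3217

Kc = ([PCl₃] × [Cl₂]) / ([PCl₅])
   = ((0.481)·(0.327)) / ((0.489))
   = 0.15729 / 0.489 = 0.3217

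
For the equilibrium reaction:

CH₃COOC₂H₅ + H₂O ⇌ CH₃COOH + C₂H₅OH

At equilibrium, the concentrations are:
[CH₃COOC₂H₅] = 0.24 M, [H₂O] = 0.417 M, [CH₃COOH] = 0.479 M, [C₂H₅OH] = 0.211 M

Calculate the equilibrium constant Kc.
K_c = 1.0099

Kc = ([CH₃COOH] × [C₂H₅OH]) / ([CH₃COOC₂H₅] × [H₂O])
   = ((0.479)·(0.211)) / ((0.24)·(0.417))
   = 0.10107 / 0.10008 = 1.0099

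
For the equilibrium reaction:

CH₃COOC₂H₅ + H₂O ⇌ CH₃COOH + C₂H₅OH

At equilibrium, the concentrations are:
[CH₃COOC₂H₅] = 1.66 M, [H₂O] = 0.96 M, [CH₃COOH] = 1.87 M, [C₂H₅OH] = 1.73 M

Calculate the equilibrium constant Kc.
K_c = 2.0301

Kc = ([CH₃COOH] × [C₂H₅OH]) / ([CH₃COOC₂H₅] × [H₂O])
   = ((1.87)·(1.73)) / ((1.66)·(0.96))
   = 3.2351 / 1.5936 = 2.0301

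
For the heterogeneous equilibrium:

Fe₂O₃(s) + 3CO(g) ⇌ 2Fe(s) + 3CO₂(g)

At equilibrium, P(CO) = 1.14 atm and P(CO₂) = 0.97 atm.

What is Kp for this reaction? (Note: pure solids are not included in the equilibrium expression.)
K_p = 0.616

Solids (Fe₂O₃, Fe) are excluded.
Kp = P(CO₂)³/P(CO)³ = (0.97)³/(1.14)³ = 0.9127/1.482 = 0.616.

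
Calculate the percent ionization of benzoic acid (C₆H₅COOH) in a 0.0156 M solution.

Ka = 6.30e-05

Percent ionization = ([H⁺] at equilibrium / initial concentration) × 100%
Percent ionization = 6.16%

Let x = [H⁺]. Ka = x²/(C - x) ⇒ x² + (6.30e-05)x - (6.30e-05)(0.0156) = 0. x = 9.6036e-04. Percent = (9.6036e-04/0.0156) × 100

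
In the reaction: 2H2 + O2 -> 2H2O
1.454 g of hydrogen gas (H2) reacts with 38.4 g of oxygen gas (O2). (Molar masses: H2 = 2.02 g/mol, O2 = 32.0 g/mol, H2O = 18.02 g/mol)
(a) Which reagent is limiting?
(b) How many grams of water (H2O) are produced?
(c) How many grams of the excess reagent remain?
(a) H2, (b) 12.97 g, (c) 26.88 g

Moles of H2 = 1.454 g ÷ 2.02 g/mol = 0.719802 mol
Moles of O2 = 38.4 g ÷ 32.0 g/mol = 1.2 mol
Moles ÷ coefficient: H2: 0.719802/2 = 0.3599, O2: 1.2/1 = 1.2
(a) H2 has the smaller value, so H2 is the limiting reagent.
(b) Moles of H2O = 0.719802 mol H2 × (2/2) = 0.719802 mol; mass = 0.719802 mol × 18.02 g/mol = 12.97 g
(c) O2 consumed = 0.719802 × (1/2) = 0.359901 mol; remaining = 1.2 − 0.359901 = 0.840099 mol; mass = 0.840099 mol × 32.0 g/mol = 26.88 g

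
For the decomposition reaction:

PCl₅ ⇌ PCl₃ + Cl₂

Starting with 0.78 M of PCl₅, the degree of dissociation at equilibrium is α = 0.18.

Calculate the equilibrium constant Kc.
K_c = 0.0308

x = α·[A]₀ = 0.18 × 0.78 = 0.1404 M dissociated.
At eq: [PCl₅] = 0.78 − 0.1404 = 0.6396 M; [PCl₃] = [Cl₂] = x = 0.1404 M.
Kc = [PCl₃][Cl₂]/[PCl₅] = (0.1404)²/0.6396 = 0.03082.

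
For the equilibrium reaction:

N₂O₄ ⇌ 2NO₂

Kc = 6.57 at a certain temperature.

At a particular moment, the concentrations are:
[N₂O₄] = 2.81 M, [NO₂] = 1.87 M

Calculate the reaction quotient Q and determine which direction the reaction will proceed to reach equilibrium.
Q = 1.244, Q < K, reaction proceeds forward (toward products)

Q = ([NO₂]^2) / ([N₂O₄])
  = ((1.87)^2) / ((2.81)) = 3.4969/2.81 = 1.244
Since Q = 1.244 < Kc = 6.57, the reaction proceeds forward (toward products) to reach equilibrium.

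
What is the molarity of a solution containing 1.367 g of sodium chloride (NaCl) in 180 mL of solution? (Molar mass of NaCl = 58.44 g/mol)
Moles of NaCl = 1.367 g ÷ 58.44 g/mol = 0.0233915 mol
Volume = 180 mL = 0.18 L
Molarity = 0.0233915 mol ÷ 0.18 L = 0.13 M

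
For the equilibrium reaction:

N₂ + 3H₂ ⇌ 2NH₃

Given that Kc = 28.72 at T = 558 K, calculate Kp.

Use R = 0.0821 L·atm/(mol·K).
K_p = 0.0137

Δn = (moles gaseous products) − (moles gaseous reactants) = -2
T = 558 K; RT = 0.0821 × 558 = 45.8118
Kp = Kc·(RT)^Δn = 28.72 × (45.8118)^-2 = 28.72 × 0.000476481 = 0.0137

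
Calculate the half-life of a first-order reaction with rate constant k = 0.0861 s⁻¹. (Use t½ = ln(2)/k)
8.05 s

t½ = ln(2)/k = 0.6931/0.0861 = 8.05 s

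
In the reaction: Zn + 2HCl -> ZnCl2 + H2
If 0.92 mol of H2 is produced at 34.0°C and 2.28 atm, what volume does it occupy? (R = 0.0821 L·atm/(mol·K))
T = 34.0°C + 273.15 = 307.15 K
V = nRT/P = (0.92 × 0.0821 × 307.15) / 2.28
V = 10.18 L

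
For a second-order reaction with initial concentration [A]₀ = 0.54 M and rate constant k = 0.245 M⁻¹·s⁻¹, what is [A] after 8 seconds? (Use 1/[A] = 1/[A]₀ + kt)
0.2623 M

1/[A] = 1/[A]₀ + k·t = 1/0.54 + (0.245)·(8) = 1.8519 + 1.9600 = 3.8119
[A] = 1/3.8119 = 0.2623 M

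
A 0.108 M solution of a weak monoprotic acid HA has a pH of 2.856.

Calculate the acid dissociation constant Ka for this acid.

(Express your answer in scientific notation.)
K_a = 1.82e-05

[H⁺] = 10^(−pH) = 10^(−2.856) = 1.393e-03 M. For HA ⇌ H⁺ + A⁻, Ka = x²/(C − x) = (1.393e-03)²/(0.108 − 1.393e-03) = 1.82e-05.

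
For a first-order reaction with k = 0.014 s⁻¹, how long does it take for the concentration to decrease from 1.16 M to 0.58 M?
49.51 s

From ln[A] = ln[A]₀ - k·t: t = ln([A]₀/[A])/k = ln(1.16/0.58)/0.014 = ln(2.0000)/0.014 = 0.6931/0.014 = 49.51 s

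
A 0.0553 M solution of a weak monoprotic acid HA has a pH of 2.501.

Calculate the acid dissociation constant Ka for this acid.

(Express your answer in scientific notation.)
K_a = 1.91e-04

[H⁺] = 10^(−pH) = 10^(−2.501) = 3.155e-03 M. For HA ⇌ H⁺ + A⁻, Ka = x²/(C − x) = (3.155e-03)²/(0.0553 − 3.155e-03) = 1.91e-04.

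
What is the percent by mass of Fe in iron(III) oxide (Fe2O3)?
Mass of Fe in formula = 55.85 × 2 = 111.7 g/mol
Molar mass = 159.7 g/mol
% Fe = (111.7/159.7) × 100% = 69.94%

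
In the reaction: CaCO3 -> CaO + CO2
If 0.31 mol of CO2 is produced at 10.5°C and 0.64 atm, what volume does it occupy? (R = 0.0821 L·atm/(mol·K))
T = 10.5°C + 273.15 = 283.65 K
V = nRT/P = (0.31 × 0.0821 × 283.65) / 0.64
V = 11.28 L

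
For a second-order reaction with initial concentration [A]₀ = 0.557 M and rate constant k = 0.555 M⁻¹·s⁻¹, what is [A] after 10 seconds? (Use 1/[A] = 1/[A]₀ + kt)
0.1361 M

1/[A] = 1/[A]₀ + k·t = 1/0.557 + (0.555)·(10) = 1.7953 + 5.5500 = 7.3453
[A] = 1/7.3453 = 0.1361 M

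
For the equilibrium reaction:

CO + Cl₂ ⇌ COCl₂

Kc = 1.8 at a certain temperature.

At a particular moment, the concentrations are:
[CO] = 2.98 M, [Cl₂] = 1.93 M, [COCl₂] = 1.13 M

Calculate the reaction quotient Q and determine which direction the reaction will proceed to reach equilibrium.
Q = 0.196, Q < K, reaction proceeds forward (toward products)

Q = ([COCl₂]) / ([CO] × [Cl₂])
  = ((1.13)) / ((2.98)·(1.93)) = 1.13/5.7514 = 0.1965
Since Q = 0.1965 < Kc = 1.8, the reaction proceeds forward (toward products) to reach equilibrium.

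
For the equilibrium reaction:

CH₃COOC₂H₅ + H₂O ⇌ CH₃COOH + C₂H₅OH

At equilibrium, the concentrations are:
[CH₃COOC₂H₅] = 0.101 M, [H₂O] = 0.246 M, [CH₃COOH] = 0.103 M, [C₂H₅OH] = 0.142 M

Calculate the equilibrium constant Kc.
K_c = 0.5887

Kc = ([CH₃COOH] × [C₂H₅OH]) / ([CH₃COOC₂H₅] × [H₂O])
   = ((0.103)·(0.142)) / ((0.101)·(0.246))
   = 0.014626 / 0.024846 = 0.5887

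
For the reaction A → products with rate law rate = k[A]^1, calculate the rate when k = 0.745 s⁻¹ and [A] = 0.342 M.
0.2548 M/s

rate = k·[A]^1 = 0.745·(0.342)^1 = 0.745·0.342 = 0.2548 M/s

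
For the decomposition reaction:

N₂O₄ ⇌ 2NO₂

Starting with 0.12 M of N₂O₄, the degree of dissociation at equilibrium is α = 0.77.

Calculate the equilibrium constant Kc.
K_c = 1.2374

x = α·[A]₀ = 0.77 × 0.12 = 0.0924 M dissociated.
At eq: [N₂O₄] = 0.12 − 0.0924 = 0.0276 M; [NO₂] = 2x = 0.1848 M.
Kc = [NO₂]²/[N₂O₄] = (0.1848)²/0.0276 = 1.237.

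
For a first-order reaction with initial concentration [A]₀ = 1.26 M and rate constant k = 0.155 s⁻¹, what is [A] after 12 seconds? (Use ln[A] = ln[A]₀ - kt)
0.1961 M

ln[A] = ln[A]₀ - k·t = ln(1.26) - (0.155)·(12) = 0.2311 - 1.8600 = -1.6289
[A] = e^(-1.6289) = 0.1961 M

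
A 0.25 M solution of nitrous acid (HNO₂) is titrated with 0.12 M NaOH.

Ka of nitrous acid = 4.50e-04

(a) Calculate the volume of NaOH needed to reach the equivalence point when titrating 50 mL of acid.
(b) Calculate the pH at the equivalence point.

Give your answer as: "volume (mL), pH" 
V = 104.2 mL, pH = 8.13

(a) At equivalence: moles acid = moles base.
moles acid = 0.25 × 0.05 = 0.0125 mol; V_NaOH = 0.0125/0.12 = 0.1042 L = 104.2 mL.
(b) At equivalence, all acid → conjugate base A⁻ at [A⁻] = 0.0125/0.1542 = 0.08108 M.
Kb = Kw/Ka = 1.0e-14/4.50e-04 = 2.222e-11; [OH⁻] = √(Kb·[A⁻]) = 1.342e-06; pOH = 5.87; pH = 14 − pOH = 8.13.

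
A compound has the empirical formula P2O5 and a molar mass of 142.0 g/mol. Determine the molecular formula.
Empirical formula mass of P2O5 = 141.94 g/mol
Multiplier = 142.0 / 141.94 ≈ 1
Molecular formula = (P2O5) × 1 = P2O5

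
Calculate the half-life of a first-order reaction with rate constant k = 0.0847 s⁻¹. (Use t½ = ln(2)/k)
8.18 s

t½ = ln(2)/k = 0.6931/0.0847 = 8.18 s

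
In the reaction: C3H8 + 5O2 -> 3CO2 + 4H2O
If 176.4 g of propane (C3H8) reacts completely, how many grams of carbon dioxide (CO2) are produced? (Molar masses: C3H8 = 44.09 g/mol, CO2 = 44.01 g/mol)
Moles of C3H8 = 176.4 g ÷ 44.09 g/mol = 4.00091 mol
Mole ratio: 3 mol CO2 / 1 mol C3H8
Moles of CO2 = 4.00091 × (3/1) = 12.0027 mol
Mass of CO2 = 12.0027 mol × 44.01 g/mol = 528.2 g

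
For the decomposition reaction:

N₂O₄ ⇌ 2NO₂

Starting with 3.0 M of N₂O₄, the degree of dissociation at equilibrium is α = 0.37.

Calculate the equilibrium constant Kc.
K_c = 2.6076

x = α·[A]₀ = 0.37 × 3.0 = 1.11 M dissociated.
At eq: [N₂O₄] = 3.0 − 1.11 = 1.89 M; [NO₂] = 2x = 2.22 M.
Kc = [NO₂]²/[N₂O₄] = (2.22)²/1.89 = 2.608.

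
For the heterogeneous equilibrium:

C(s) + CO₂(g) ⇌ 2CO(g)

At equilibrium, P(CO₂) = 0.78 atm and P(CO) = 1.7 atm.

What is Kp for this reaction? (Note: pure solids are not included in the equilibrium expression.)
K_p = 3.705

Solid C is excluded.
Kp = P(CO)²/P(CO₂) = (1.7)²/0.78 = 2.89/0.78 = 3.705.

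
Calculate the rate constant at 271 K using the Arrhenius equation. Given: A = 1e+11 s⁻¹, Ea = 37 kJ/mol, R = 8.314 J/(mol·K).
7.38e+03 s⁻¹

k = A·exp(-Ea/(R·T)) = 1e+11·exp(-37000/(8.314·271)) = 1e+11·exp(-16.4219) = 1e+11·7.3803e-08 = 7.38e+03 s⁻¹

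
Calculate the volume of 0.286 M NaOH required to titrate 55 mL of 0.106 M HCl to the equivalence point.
V_{base} = 20.4 mL

At equivalence: moles acid = moles base.
moles HCl = 0.106 M × 0.055 L = 0.00583 mol
V_NaOH = 0.00583 mol ÷ 0.286 M = 0.02038 L = 20.4 mL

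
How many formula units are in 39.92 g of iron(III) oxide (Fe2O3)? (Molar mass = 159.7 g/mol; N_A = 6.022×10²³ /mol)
Moles = 39.92 g ÷ 159.7 g/mol = 0.249969 mol
Formula units = 0.249969 mol × 6.022×10²³ /mol = 1.505e+23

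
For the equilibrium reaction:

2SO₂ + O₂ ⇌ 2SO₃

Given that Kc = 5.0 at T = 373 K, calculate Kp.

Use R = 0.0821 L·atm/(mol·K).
K_p = 0.1633

Δn = (moles gaseous products) − (moles gaseous reactants) = -1
T = 373 K; RT = 0.0821 × 373 = 30.6233
Kp = Kc·(RT)^Δn = 5.0 × (30.6233)^-1 = 5.0 × 0.0326549 = 0.1633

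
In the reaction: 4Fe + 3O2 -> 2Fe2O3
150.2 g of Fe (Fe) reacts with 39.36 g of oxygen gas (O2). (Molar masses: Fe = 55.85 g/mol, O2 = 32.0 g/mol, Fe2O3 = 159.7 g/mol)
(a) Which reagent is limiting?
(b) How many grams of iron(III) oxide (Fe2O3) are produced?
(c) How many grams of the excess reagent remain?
(a) O2, (b) 131 g, (c) 58.61 g

Moles of Fe = 150.2 g ÷ 55.85 g/mol = 2.68935 mol
Moles of O2 = 39.36 g ÷ 32.0 g/mol = 1.23 mol
Moles ÷ coefficient: Fe: 2.68935/4 = 0.6723, O2: 1.23/3 = 0.41
(a) O2 has the smaller value, so O2 is the limiting reagent.
(b) Moles of Fe2O3 = 1.23 mol O2 × (2/3) = 0.82 mol; mass = 0.82 mol × 159.7 g/mol = 131 g
(c) Fe consumed = 1.23 × (4/3) = 1.64 mol; remaining = 2.68935 − 1.64 = 1.04935 mol; mass = 1.04935 mol × 55.85 g/mol = 58.61 g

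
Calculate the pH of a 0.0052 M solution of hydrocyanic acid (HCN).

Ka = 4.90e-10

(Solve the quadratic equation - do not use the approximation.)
pH = 5.80

x² + Ka×x - Ka×C = 0. Using quadratic formula: [H⁺] = 1.5960e-06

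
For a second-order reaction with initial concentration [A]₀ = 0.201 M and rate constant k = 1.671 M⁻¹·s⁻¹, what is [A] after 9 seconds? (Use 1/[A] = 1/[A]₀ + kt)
0.0500 M

1/[A] = 1/[A]₀ + k·t = 1/0.201 + (1.671)·(9) = 4.9751 + 15.0390 = 20.0141
[A] = 1/20.0141 = 0.0500 M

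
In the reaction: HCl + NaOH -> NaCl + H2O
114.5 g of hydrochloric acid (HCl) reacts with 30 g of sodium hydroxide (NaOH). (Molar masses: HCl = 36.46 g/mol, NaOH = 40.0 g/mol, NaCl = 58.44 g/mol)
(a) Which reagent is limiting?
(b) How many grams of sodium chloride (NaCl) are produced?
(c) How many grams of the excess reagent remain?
(a) NaOH, (b) 43.83 g, (c) 87.16 g

Moles of HCl = 114.5 g ÷ 36.46 g/mol = 3.14043 mol
Moles of NaOH = 30 g ÷ 40.0 g/mol = 0.75 mol
Moles ÷ coefficient: HCl: 3.14043/1 = 3.14, NaOH: 0.75/1 = 0.75
(a) NaOH has the smaller value, so NaOH is the limiting reagent.
(b) Moles of NaCl = 0.75 mol NaOH × (1/1) = 0.75 mol; mass = 0.75 mol × 58.44 g/mol = 43.83 g
(c) HCl consumed = 0.75 × (1/1) = 0.75 mol; remaining = 3.14043 − 0.75 = 2.39043 mol; mass = 2.39043 mol × 36.46 g/mol = 87.16 g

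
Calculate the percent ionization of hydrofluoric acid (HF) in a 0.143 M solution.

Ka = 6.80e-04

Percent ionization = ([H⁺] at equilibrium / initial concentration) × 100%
Percent ionization = 6.66%

Let x = [H⁺]. Ka = x²/(C - x) ⇒ x² + (6.80e-04)x - (6.80e-04)(0.143) = 0. x = 9.5269e-03. Percent = (9.5269e-03/0.143) × 100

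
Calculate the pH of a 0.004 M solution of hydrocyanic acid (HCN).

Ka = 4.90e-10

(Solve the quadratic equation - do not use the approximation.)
pH = 5.85

x² + Ka×x - Ka×C = 0. Using quadratic formula: [H⁺] = 1.3998e-06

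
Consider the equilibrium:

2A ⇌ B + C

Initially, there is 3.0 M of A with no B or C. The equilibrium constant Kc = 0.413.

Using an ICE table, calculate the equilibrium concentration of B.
[B] = 0.844 M

ICE: [A] = 3.0 − 2x, [B] = [C] = x.
Kc = x²/(3.0 − 2x)² = 0.413 ⇒ √Kc = x/(3.0 − 2x).
x = √0.413·3.0/(1 + 2√0.413) = 0.64265·3.0/2.2853 = 0.84363.
[B] = x = 0.844 M.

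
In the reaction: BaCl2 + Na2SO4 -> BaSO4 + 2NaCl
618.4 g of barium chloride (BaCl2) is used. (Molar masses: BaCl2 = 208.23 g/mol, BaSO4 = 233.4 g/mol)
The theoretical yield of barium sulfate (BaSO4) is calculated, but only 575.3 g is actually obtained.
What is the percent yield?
Moles of BaCl2 = 618.4 g ÷ 208.23 g/mol = 2.96979 mol
Mole ratio: 1 mol BaSO4 / 1 mol BaCl2
Moles of BaSO4 = 2.96979 × (1/1) = 2.96979 mol
Theoretical yield = 2.96979 mol × 233.4 g/mol = 693.15 g
Actual yield = 575.3 g
Percent yield = (575.3 / 693.15) × 100% = 83.0%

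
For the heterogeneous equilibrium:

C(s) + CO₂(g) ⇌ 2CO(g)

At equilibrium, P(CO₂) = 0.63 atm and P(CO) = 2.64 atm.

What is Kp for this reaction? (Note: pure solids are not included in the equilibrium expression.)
K_p = 11.063

Solid C is excluded.
Kp = P(CO)²/P(CO₂) = (2.64)²/0.63 = 6.97/0.63 = 11.063.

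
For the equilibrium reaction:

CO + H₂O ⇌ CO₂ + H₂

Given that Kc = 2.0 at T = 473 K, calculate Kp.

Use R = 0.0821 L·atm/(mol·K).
K_p = 2.0000

Δn = (moles gaseous products) − (moles gaseous reactants) = 0
T = 473 K; RT = 0.0821 × 473 = 38.8333
Kp = Kc·(RT)^Δn = 2.0 × (38.8333)^0 = 2.0 × 1 = 2.0000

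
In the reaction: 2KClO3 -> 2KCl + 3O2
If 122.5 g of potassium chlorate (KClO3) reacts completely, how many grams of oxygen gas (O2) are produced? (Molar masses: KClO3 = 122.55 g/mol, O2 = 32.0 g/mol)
Moles of KClO3 = 122.5 g ÷ 122.55 g/mol = 0.999592 mol
Mole ratio: 3 mol O2 / 2 mol KClO3
Moles of O2 = 0.999592 × (3/2) = 1.49939 mol
Mass of O2 = 1.49939 mol × 32.0 g/mol = 47.98 g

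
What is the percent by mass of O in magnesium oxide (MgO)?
Mass of O in formula = 16.0 × 1 = 16 g/mol
Molar mass = 40.31 g/mol
% O = (16/40.31) × 100% = 39.69%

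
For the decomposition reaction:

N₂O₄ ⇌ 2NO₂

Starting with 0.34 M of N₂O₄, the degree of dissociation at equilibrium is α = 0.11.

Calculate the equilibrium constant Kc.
K_c = 0.0185

x = α·[A]₀ = 0.11 × 0.34 = 0.0374 M dissociated.
At eq: [N₂O₄] = 0.34 − 0.0374 = 0.3026 M; [NO₂] = 2x = 0.0748 M.
Kc = [NO₂]²/[N₂O₄] = (0.0748)²/0.3026 = 0.01849.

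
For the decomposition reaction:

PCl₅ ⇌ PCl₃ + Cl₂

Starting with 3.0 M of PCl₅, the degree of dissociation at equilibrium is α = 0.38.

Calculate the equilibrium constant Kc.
K_c = 0.6987

x = α·[A]₀ = 0.38 × 3.0 = 1.14 M dissociated.
At eq: [PCl₅] = 3.0 − 1.14 = 1.86 M; [PCl₃] = [Cl₂] = x = 1.14 M.
Kc = [PCl₃][Cl₂]/[PCl₅] = (1.14)²/1.86 = 0.6987.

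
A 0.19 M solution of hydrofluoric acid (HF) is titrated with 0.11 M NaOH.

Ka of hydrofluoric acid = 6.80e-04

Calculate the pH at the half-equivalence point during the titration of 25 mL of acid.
pH = pKa = 3.17

At the half-equivalence point, [HA] = [A⁻], so by Henderson–Hasselbalch pH = pKa + log(1) = pKa.
pKa = −log(6.80e-04) = 3.17.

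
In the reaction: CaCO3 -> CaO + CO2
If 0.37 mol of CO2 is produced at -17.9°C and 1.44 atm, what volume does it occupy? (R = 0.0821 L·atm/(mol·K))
T = -17.9°C + 273.15 = 255.25 K
V = nRT/P = (0.37 × 0.0821 × 255.25) / 1.44
V = 5.38 L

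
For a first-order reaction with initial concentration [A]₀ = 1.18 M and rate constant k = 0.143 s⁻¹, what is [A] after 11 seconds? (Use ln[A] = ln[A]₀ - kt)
0.2448 M

ln[A] = ln[A]₀ - k·t = ln(1.18) - (0.143)·(11) = 0.1655 - 1.5730 = -1.4075
[A] = e^(-1.4075) = 0.2448 M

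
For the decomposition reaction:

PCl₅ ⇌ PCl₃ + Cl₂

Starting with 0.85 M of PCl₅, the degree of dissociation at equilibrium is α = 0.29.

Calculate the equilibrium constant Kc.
K_c = 0.1007

x = α·[A]₀ = 0.29 × 0.85 = 0.2465 M dissociated.
At eq: [PCl₅] = 0.85 − 0.2465 = 0.6035 M; [PCl₃] = [Cl₂] = x = 0.2465 M.
Kc = [PCl₃][Cl₂]/[PCl₅] = (0.2465)²/0.6035 = 0.1007.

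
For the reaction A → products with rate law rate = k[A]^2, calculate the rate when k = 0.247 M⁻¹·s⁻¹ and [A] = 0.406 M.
0.04071 M/s

rate = k·[A]^2 = 0.247·(0.406)^2 = 0.247·0.164836 = 0.04071 M/s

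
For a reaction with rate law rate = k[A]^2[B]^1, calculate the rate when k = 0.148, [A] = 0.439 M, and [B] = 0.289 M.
0.008243 M/s

rate = k·[A]^2·[B]^1 = 0.148·(0.439)^2·(0.289)^1 = 0.148·0.192721·0.289 = 0.008243 M/s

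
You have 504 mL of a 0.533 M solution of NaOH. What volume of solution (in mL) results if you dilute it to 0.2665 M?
Using M₁V₁ = M₂V₂:
0.533 × 504 = 0.2665 × V₂
V₂ = (0.533 × 504) / 0.2665 = 1008 mL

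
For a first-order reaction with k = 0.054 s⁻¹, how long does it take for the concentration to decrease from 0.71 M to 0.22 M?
21.70 s

From ln[A] = ln[A]₀ - k·t: t = ln([A]₀/[A])/k = ln(0.71/0.22)/0.054 = ln(3.2273)/0.054 = 1.1716/0.054 = 21.70 s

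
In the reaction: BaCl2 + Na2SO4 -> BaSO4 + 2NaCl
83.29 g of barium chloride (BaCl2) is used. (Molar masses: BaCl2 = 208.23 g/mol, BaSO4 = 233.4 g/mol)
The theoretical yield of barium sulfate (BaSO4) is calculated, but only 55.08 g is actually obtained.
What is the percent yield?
Moles of BaCl2 = 83.29 g ÷ 208.23 g/mol = 0.39999 mol
Mole ratio: 1 mol BaSO4 / 1 mol BaCl2
Moles of BaSO4 = 0.39999 × (1/1) = 0.39999 mol
Theoretical yield = 0.39999 mol × 233.4 g/mol = 93.358 g
Actual yield = 55.08 g
Percent yield = (55.08 / 93.358) × 100% = 59.0%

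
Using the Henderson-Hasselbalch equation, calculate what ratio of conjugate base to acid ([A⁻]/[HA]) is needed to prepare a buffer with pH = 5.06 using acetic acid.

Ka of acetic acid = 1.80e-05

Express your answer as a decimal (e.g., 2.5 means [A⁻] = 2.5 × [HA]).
[A⁻]/[HA] = 2.067

pKa = −log(1.80e-05) = 4.7447. pH = pKa + log([A⁻]/[HA]). 5.06 = 4.7447 + log(ratio). log(ratio) = 5.06 − 4.7447 = 0.3153. ratio = 10^(0.3153) = 2.067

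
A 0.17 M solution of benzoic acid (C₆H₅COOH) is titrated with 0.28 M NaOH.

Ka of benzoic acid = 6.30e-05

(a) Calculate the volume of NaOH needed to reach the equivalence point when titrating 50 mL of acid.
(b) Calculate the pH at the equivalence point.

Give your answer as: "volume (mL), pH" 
V = 30.4 mL, pH = 8.61

(a) At equivalence: moles acid = moles base.
moles acid = 0.17 × 0.05 = 0.0085 mol; V_NaOH = 0.0085/0.28 = 0.03036 L = 30.4 mL.
(b) At equivalence, all acid → conjugate base A⁻ at [A⁻] = 0.0085/0.08036 = 0.1058 M.
Kb = Kw/Ka = 1.0e-14/6.30e-05 = 1.587e-10; [OH⁻] = √(Kb·[A⁻]) = 4.098e-06; pOH = 5.39; pH = 14 − pOH = 8.61.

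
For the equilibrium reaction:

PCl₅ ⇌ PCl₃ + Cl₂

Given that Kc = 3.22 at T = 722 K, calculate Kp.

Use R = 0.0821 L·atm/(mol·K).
K_p = 190.8694

Δn = (moles gaseous products) − (moles gaseous reactants) = 1
T = 722 K; RT = 0.0821 × 722 = 59.2762
Kp = Kc·(RT)^Δn = 3.22 × (59.2762)^1 = 3.22 × 59.2762 = 190.8694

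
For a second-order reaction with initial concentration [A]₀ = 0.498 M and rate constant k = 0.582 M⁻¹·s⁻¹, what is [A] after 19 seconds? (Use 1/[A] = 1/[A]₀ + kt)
0.0765 M

1/[A] = 1/[A]₀ + k·t = 1/0.498 + (0.582)·(19) = 2.0080 + 11.0580 = 13.0660
[A] = 1/13.0660 = 0.0765 M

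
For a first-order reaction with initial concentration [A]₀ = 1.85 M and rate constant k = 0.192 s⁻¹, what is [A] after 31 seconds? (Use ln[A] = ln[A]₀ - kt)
0.0048 M

ln[A] = ln[A]₀ - k·t = ln(1.85) - (0.192)·(31) = 0.6152 - 5.9520 = -5.3368
[A] = e^(-5.3368) = 0.0048 M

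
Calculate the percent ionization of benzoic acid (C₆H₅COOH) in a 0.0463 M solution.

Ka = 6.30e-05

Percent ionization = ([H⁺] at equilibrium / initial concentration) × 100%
Percent ionization = 3.62%

Let x = [H⁺]. Ka = x²/(C - x) ⇒ x² + (6.30e-05)x - (6.30e-05)(0.0463) = 0. x = 1.6767e-03. Percent = (1.6767e-03/0.0463) × 100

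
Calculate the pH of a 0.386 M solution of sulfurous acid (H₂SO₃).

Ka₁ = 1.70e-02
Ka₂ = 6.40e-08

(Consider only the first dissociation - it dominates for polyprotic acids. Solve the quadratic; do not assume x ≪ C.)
pH = 1.14

x² + Ka₁·x − Ka₁·C = 0 with Ka₁ = 1.70e-02, C = 0.386.
x = (−Ka₁ + √(Ka₁² + 4·Ka₁·C))/2 = 7.2951e-02 M, so pH = 1.14.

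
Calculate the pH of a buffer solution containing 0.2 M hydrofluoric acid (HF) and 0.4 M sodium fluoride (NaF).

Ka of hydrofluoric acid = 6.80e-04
pH = 3.47

pKa = -log(6.80e-04) = 3.17. pH = pKa + log([A⁻]/[HA]) = 3.17 + log(0.4/0.2)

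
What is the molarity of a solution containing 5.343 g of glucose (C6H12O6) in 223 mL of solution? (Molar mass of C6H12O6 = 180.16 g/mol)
Moles of C6H12O6 = 5.343 g ÷ 180.16 g/mol = 0.029657 mol
Volume = 223 mL = 0.223 L
Molarity = 0.029657 mol ÷ 0.223 L = 0.133 M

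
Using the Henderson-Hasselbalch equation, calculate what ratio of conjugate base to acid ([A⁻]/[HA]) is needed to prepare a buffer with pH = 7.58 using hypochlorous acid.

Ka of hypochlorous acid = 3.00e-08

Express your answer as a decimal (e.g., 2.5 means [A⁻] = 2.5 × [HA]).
[A⁻]/[HA] = 1.141

pKa = −log(3.00e-08) = 7.5229. pH = pKa + log([A⁻]/[HA]). 7.58 = 7.5229 + log(ratio). log(ratio) = 7.58 − 7.5229 = 0.0571. ratio = 10^(0.0571) = 1.141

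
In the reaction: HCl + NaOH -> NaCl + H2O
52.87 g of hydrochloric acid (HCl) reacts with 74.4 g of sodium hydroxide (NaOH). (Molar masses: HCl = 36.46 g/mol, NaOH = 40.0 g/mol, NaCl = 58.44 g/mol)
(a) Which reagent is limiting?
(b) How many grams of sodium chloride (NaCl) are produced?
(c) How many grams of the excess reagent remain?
(a) HCl, (b) 84.74 g, (c) 16.4 g

Moles of HCl = 52.87 g ÷ 36.46 g/mol = 1.45008 mol
Moles of NaOH = 74.4 g ÷ 40.0 g/mol = 1.86 mol
Moles ÷ coefficient: HCl: 1.45008/1 = 1.45, NaOH: 1.86/1 = 1.86
(a) HCl has the smaller value, so HCl is the limiting reagent.
(b) Moles of NaCl = 1.45008 mol HCl × (1/1) = 1.45008 mol; mass = 1.45008 mol × 58.44 g/mol = 84.74 g
(c) NaOH consumed = 1.45008 × (1/1) = 1.45008 mol; remaining = 1.86 − 1.45008 = 0.409918 mol; mass = 0.409918 mol × 40.0 g/mol = 16.4 g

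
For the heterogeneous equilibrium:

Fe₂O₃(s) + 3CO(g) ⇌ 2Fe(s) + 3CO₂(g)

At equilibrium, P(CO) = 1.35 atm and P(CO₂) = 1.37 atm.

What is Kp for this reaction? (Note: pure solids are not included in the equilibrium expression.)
K_p = 1.045

Solids (Fe₂O₃, Fe) are excluded.
Kp = P(CO₂)³/P(CO)³ = (1.37)³/(1.35)³ = 2.571/2.46 = 1.045.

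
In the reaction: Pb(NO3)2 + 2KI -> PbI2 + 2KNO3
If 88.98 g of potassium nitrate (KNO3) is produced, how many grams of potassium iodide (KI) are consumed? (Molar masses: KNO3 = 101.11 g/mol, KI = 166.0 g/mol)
Moles of KNO3 = 88.98 g ÷ 101.11 g/mol = 0.880032 mol
Mole ratio: 2 mol KI / 2 mol KNO3
Moles of KI = 0.880032 × (2/2) = 0.880032 mol
Mass of KI = 0.880032 mol × 166.0 g/mol = 146.1 g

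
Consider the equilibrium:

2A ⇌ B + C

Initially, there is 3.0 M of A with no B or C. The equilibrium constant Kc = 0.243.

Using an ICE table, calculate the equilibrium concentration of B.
[B] = 0.745 M

ICE: [A] = 3.0 − 2x, [B] = [C] = x.
Kc = x²/(3.0 − 2x)² = 0.243 ⇒ √Kc = x/(3.0 − 2x).
x = √0.243·3.0/(1 + 2√0.243) = 0.49295·3.0/1.9859 = 0.74468.
[B] = x = 0.745 M.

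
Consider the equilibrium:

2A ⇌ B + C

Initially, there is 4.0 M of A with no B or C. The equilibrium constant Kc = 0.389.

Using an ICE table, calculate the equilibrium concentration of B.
[B] = 1.110 M

ICE: [A] = 4.0 − 2x, [B] = [C] = x.
Kc = x²/(4.0 − 2x)² = 0.389 ⇒ √Kc = x/(4.0 − 2x).
x = √0.389·4.0/(1 + 2√0.389) = 0.6237·4.0/2.2474 = 1.1101.
[B] = x = 1.110 M.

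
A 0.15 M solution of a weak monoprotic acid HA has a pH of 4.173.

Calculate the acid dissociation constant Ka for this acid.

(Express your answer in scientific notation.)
K_a = 3.01e-08

[H⁺] = 10^(−pH) = 10^(−4.173) = 6.714e-05 M. For HA ⇌ H⁺ + A⁻, Ka = x²/(C − x) = (6.714e-05)²/(0.15 − 6.714e-05) = 3.01e-08.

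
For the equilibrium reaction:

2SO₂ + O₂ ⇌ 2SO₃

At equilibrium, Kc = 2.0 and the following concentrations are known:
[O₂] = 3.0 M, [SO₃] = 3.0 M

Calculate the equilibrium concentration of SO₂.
[SO₂] = 1.2247 M

Kc = ([SO₃]^2) / ([SO₂]^2 × [O₂]) = 2.0
[SO₂]^2 = (product terms)/(Kc · other reactant terms) = 9 / (2.0 · 3) = 1.5
[SO₂] = (1.5)^(1/2) = 1.2247 M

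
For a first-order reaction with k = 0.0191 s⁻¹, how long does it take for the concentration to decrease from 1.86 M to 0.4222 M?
77.64 s

From ln[A] = ln[A]₀ - k·t: t = ln([A]₀/[A])/k = ln(1.86/0.4222)/0.0191 = ln(4.4055)/0.0191 = 1.4829/0.0191 = 77.64 s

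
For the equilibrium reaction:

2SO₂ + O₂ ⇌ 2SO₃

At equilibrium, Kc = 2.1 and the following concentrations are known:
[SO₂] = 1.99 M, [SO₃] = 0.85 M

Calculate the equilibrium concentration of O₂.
[O₂] = 0.0869 M

Kc = ([SO₃]^2) / ([SO₂]^2 × [O₂]) = 2.1
[O₂]^1 = (product terms)/(Kc · other reactant terms) = 0.7225 / (2.1 · 3.9601) = 0.086879
[O₂] = 0.0869 M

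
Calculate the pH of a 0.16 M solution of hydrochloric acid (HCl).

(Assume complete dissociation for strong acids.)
pH = 0.80

[H⁺] = 0.16 M for strong acid. pH = -log[H⁺] = -log(0.16)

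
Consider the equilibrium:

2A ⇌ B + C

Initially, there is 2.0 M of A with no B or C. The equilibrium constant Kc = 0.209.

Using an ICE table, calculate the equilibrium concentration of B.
[B] = 0.478 M

ICE: [A] = 2.0 − 2x, [B] = [C] = x.
Kc = x²/(2.0 − 2x)² = 0.209 ⇒ √Kc = x/(2.0 − 2x).
x = √0.209·2.0/(1 + 2√0.209) = 0.45717·2.0/1.9143 = 0.47762.
[B] = x = 0.478 M.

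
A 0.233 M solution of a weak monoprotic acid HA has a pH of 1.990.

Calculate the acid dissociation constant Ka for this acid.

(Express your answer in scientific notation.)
K_a = 4.70e-04

[H⁺] = 10^(−pH) = 10^(−1.990) = 1.023e-02 M. For HA ⇌ H⁺ + A⁻, Ka = x²/(C − x) = (1.023e-02)²/(0.233 − 1.023e-02) = 4.70e-04.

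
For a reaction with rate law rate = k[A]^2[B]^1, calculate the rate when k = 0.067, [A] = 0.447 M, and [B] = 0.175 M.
0.002343 M/s

rate = k·[A]^2·[B]^1 = 0.067·(0.447)^2·(0.175)^1 = 0.067·0.199809·0.175 = 0.002343 M/s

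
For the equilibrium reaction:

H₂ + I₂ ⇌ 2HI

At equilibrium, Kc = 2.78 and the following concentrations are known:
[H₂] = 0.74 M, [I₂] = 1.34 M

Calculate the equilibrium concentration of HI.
[HI] = 1.6603 M

Kc = ([HI]^2) / ([H₂] × [I₂]) = 2.78
[HI]^2 = Kc · (reactant terms)/(other product terms) = 2.78 · 0.9916 / 1 = 2.7566
[HI] = (2.7566)^(1/2) = 1.6603 M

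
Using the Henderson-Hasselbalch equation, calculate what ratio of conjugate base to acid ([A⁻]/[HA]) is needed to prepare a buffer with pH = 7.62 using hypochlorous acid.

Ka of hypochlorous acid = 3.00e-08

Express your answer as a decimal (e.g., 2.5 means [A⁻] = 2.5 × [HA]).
[A⁻]/[HA] = 1.251

pKa = −log(3.00e-08) = 7.5229. pH = pKa + log([A⁻]/[HA]). 7.62 = 7.5229 + log(ratio). log(ratio) = 7.62 − 7.5229 = 0.0971. ratio = 10^(0.0971) = 1.251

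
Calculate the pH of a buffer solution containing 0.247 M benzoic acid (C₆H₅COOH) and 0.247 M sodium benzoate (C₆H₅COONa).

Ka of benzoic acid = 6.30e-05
pH = 4.20

pKa = -log(6.30e-05) = 4.20. pH = pKa + log([A⁻]/[HA]) = 4.20 + log(0.247/0.247)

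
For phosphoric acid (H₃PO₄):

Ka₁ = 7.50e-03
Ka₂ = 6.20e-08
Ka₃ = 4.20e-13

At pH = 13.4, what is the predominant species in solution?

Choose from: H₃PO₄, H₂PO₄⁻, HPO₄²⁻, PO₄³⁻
PO₄³⁻

pKa1 = 2.12, pKa2 = 7.21, pKa3 = 12.38. Each pKa is the crossover between adjacent species; pH = 13.4 lies in the region where PO₄³⁻ predominates.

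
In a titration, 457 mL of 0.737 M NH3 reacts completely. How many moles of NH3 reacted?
Moles = Molarity × Volume (L)
Moles = 0.737 M × 0.457 L = 0.3368 mol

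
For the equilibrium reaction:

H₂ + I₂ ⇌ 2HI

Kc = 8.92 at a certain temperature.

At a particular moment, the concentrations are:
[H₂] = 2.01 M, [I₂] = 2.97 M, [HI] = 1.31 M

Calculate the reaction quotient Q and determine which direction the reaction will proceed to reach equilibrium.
Q = 0.287, Q < K, reaction proceeds forward (toward products)

Q = ([HI]^2) / ([H₂] × [I₂])
  = ((1.31)^2) / ((2.01)·(2.97)) = 1.7161/5.9697 = 0.2875
Since Q = 0.2875 < Kc = 8.92, the reaction proceeds forward (toward products) to reach equilibrium.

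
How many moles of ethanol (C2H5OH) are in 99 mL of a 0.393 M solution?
Moles = Molarity × Volume (L)
Moles = 0.393 M × 0.099 L = 0.03891 mol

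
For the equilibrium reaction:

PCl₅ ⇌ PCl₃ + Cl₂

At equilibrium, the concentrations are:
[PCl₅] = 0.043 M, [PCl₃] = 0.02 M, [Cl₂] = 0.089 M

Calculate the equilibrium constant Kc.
K_c = 0.0414

Kc = ([PCl₃] × [Cl₂]) / ([PCl₅])
   = ((0.02)·(0.089)) / ((0.043))
   = 0.00178 / 0.043 = 0.0414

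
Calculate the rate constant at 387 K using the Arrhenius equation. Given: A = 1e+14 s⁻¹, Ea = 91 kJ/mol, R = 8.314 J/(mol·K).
5.21e+01 s⁻¹

k = A·exp(-Ea/(R·T)) = 1e+14·exp(-91000/(8.314·387)) = 1e+14·exp(-28.2827) = 1e+14·5.2119e-13 = 5.21e+01 s⁻¹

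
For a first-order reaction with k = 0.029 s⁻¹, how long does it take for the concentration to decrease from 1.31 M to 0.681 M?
22.56 s

From ln[A] = ln[A]₀ - k·t: t = ln([A]₀/[A])/k = ln(1.31/0.681)/0.029 = ln(1.9236)/0.029 = 0.6542/0.029 = 22.56 s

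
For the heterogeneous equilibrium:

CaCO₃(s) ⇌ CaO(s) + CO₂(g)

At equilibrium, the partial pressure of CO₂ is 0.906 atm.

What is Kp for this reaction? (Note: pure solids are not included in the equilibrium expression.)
K_p = 0.906

Solids (CaCO₃, CaO) have activity 1 and are excluded.
Kp = P(CO₂) = 0.906.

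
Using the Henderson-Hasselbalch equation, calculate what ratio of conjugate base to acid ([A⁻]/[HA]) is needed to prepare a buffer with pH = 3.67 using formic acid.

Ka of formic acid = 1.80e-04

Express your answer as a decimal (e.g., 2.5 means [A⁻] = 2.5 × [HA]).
[A⁻]/[HA] = 0.842

pKa = −log(1.80e-04) = 3.7447. pH = pKa + log([A⁻]/[HA]). 3.67 = 3.7447 + log(ratio). log(ratio) = 3.67 − 3.7447 = -0.0747. ratio = 10^(-0.0747) = 0.842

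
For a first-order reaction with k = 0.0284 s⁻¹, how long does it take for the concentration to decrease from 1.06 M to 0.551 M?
23.04 s

From ln[A] = ln[A]₀ - k·t: t = ln([A]₀/[A])/k = ln(1.06/0.551)/0.0284 = ln(1.9238)/0.0284 = 0.6543/0.0284 = 23.04 s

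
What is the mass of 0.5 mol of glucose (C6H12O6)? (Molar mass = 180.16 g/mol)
Mass = 0.5 mol × 180.16 g/mol = 90.08 g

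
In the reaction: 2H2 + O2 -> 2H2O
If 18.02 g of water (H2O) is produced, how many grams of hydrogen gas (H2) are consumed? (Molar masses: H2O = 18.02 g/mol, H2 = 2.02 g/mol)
Moles of H2O = 18.02 g ÷ 18.02 g/mol = 1 mol
Mole ratio: 2 mol H2 / 2 mol H2O
Moles of H2 = 1 × (2/2) = 1 mol
Mass of H2 = 1 mol × 2.02 g/mol = 2.02 g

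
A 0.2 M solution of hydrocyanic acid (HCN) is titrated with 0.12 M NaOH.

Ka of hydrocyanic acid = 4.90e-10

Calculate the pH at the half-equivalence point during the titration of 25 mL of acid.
pH = pKa = 9.31

At the half-equivalence point, [HA] = [A⁻], so by Henderson–Hasselbalch pH = pKa + log(1) = pKa.
pKa = −log(4.90e-10) = 9.31.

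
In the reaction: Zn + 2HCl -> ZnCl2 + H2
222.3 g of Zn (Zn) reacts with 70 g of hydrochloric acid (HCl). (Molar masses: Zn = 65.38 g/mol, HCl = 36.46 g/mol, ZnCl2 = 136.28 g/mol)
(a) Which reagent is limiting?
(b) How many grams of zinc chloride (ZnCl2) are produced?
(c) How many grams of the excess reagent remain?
(a) HCl, (b) 130.8 g, (c) 159.5 g

Moles of Zn = 222.3 g ÷ 65.38 g/mol = 3.40012 mol
Moles of HCl = 70 g ÷ 36.46 g/mol = 1.91991 mol
Moles ÷ coefficient: Zn: 3.40012/1 = 3.4, HCl: 1.91991/2 = 0.96
(a) HCl has the smaller value, so HCl is the limiting reagent.
(b) Moles of ZnCl2 = 1.91991 mol HCl × (1/2) = 0.959956 mol; mass = 0.959956 mol × 136.28 g/mol = 130.8 g
(c) Zn consumed = 1.91991 × (1/2) = 0.959956 mol; remaining = 3.40012 − 0.959956 = 2.44017 mol; mass = 2.44017 mol × 65.38 g/mol = 159.5 g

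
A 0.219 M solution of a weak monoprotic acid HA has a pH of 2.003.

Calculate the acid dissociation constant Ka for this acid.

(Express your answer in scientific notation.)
K_a = 4.72e-04

[H⁺] = 10^(−pH) = 10^(−2.003) = 9.931e-03 M. For HA ⇌ H⁺ + A⁻, Ka = x²/(C − x) = (9.931e-03)²/(0.219 − 9.931e-03) = 4.72e-04.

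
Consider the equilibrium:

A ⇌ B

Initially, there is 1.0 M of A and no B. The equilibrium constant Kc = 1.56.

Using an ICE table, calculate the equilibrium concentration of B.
[B] = 0.609 M

ICE: [A] = 1.0 − x, [B] = x.
Kc = x/(1.0 − x) = 1.56 ⇒ x = 1.56·1.0/(1 + 1.56) = 1.56/2.56 = 0.6094.
[B] = x = 0.609 M.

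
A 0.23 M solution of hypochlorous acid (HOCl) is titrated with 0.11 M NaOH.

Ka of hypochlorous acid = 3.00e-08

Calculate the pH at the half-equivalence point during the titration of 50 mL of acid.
pH = pKa = 7.52

At the half-equivalence point, [HA] = [A⁻], so by Henderson–Hasselbalch pH = pKa + log(1) = pKa.
pKa = −log(3.00e-08) = 7.52.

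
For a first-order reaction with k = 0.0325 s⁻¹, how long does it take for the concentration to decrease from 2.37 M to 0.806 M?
33.19 s

From ln[A] = ln[A]₀ - k·t: t = ln([A]₀/[A])/k = ln(2.37/0.806)/0.0325 = ln(2.9404)/0.0325 = 1.0786/0.0325 = 33.19 s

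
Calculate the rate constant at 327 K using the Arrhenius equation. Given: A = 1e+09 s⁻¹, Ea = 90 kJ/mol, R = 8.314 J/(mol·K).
4.20e-06 s⁻¹

k = A·exp(-Ea/(R·T)) = 1e+09·exp(-90000/(8.314·327)) = 1e+09·exp(-33.1043) = 1e+09·4.1973e-15 = 4.20e-06 s⁻¹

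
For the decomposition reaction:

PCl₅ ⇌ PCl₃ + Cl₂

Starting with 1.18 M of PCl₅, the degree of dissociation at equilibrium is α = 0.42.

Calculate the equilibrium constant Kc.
K_c = 0.3589

x = α·[A]₀ = 0.42 × 1.18 = 0.4956 M dissociated.
At eq: [PCl₅] = 1.18 − 0.4956 = 0.6844 M; [PCl₃] = [Cl₂] = x = 0.4956 M.
Kc = [PCl₃][Cl₂]/[PCl₅] = (0.4956)²/0.6844 = 0.3589.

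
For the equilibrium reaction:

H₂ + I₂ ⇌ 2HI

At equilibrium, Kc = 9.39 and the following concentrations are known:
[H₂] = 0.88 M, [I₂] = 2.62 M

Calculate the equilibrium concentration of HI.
[HI] = 4.6529 M

Kc = ([HI]^2) / ([H₂] × [I₂]) = 9.39
[HI]^2 = Kc · (reactant terms)/(other product terms) = 9.39 · 2.3056 / 1 = 21.65
[HI] = (21.65)^(1/2) = 4.6529 M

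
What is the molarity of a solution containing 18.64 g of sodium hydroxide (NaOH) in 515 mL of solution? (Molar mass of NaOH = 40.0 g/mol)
Moles of NaOH = 18.64 g ÷ 40.0 g/mol = 0.466 mol
Volume = 515 mL = 0.515 L
Molarity = 0.466 mol ÷ 0.515 L = 0.9049 M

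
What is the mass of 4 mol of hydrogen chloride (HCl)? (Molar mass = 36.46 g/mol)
Mass = 4 mol × 36.46 g/mol = 145.8 g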